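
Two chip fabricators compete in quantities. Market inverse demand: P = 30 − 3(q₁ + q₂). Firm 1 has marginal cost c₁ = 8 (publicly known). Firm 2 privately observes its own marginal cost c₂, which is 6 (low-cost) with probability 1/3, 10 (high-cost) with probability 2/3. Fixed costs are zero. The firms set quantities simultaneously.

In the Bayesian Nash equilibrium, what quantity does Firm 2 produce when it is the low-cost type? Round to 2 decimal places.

2.74

Each type of Firm 2 best-responds to q₁; Firm 1 best-responds to the expected q₂ over Firm 2's types.
Firm 2 with cost c maximizes (30 − 3(q₁+q₂) − c)·q₂, giving q₂(c) = (30 − c − 3q₁)/6.
E[c₂] = 1/3·6 + 2/3·10 = 8.66667
Firm 1's FOC against E[q₂] yields q₁ = (30 − 2·8 + E[c₂])/9 = (30 − 16 + 8.66667)/9 = 2.51852.
q₂(low-cost) = (30 − 6 − 3·2.51852)/6 = 2.74074.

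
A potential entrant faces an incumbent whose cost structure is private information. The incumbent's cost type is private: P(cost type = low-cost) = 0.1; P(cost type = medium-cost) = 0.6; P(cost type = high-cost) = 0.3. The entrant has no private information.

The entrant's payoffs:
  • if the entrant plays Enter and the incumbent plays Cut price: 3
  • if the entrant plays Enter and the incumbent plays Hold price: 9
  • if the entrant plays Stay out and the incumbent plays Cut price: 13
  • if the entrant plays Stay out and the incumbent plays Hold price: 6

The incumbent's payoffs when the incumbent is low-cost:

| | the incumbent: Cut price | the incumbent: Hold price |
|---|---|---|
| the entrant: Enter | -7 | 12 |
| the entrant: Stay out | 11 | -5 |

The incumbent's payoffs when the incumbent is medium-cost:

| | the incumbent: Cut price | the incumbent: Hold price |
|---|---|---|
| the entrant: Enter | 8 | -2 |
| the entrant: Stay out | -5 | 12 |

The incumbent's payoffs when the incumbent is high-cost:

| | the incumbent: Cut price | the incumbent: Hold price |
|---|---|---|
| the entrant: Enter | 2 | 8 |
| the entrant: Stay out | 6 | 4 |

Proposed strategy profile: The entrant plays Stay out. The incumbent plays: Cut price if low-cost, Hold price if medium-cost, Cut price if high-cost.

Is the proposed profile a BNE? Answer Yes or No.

Yes

The entrant plays Stay out: E[Stay out] = 0.1·(13) + 0.6·(6) + 0.3·(13) = 8.8; E[Enter] = 6.6. Best-responding. ✓
The incumbent (cost type low-cost), facing Stay out: Cut price gives 11, Hold price gives -5. Proposed Cut price is best. ✓
The incumbent (cost type medium-cost), facing Stay out: Cut price gives -5, Hold price gives 12. Proposed Hold price is best. ✓
The incumbent (cost type high-cost), facing Stay out: Cut price gives 6, Hold price gives 4. Proposed Cut price is best. ✓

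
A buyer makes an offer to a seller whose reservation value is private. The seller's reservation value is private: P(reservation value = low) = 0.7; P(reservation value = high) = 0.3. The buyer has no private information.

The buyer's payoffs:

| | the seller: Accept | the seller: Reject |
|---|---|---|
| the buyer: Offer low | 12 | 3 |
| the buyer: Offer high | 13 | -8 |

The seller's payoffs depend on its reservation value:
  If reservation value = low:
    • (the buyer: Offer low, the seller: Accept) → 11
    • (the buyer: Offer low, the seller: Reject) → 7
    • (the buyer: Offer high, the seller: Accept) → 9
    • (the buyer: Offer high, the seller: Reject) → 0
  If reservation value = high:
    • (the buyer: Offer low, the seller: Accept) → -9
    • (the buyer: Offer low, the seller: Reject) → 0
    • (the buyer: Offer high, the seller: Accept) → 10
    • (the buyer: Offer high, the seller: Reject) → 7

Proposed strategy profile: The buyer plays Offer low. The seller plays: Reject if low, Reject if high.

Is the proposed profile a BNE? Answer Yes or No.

The buyer plays Offer low: E[Offer low] = 0.7·(3) + 0.3·(3) = 3; E[Offer high] = -8. Best-responding. ✓
The seller (reservation value low), facing Offer low: Accept gives 11, Reject gives 7. Proposed Reject is not best — profitable deviation exists. ✗
The seller (reservation value high), facing Offer low: Accept gives -9, Reject gives 0. Proposed Reject is best. ✓

No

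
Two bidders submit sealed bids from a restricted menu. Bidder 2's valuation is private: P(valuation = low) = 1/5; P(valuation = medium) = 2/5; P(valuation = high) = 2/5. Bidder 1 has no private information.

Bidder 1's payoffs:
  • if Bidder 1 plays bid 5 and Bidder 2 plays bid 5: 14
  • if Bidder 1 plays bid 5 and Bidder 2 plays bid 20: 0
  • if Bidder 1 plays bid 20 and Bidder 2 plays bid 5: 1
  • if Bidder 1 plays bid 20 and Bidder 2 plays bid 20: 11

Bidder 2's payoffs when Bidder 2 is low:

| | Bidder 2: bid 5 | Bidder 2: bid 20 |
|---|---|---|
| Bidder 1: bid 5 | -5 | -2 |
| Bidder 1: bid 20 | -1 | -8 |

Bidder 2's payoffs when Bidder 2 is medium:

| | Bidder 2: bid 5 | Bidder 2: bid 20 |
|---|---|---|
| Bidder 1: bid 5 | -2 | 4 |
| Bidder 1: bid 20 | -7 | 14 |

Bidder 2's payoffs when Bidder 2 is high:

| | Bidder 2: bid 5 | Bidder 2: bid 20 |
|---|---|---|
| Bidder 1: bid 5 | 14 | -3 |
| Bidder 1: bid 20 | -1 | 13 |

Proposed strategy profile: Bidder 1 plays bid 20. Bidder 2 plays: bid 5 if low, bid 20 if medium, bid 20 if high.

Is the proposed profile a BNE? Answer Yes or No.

Yes

A profile is a BNE iff every type of every player is best-responding given beliefs about the other side.
Bidder 1 plays bid 20: E[bid 20] = 1/5·(1) + 2/5·(11) + 2/5·(11) = 9; E[bid 5] = 14/5. Best-responding. ✓
Bidder 2 (valuation low), facing bid 20: bid 5 gives -1, bid 20 gives -8. Proposed bid 5 is best. ✓
Bidder 2 (valuation medium), facing bid 20: bid 5 gives -7, bid 20 gives 14. Proposed bid 20 is best. ✓
Bidder 2 (valuation high), facing bid 20: bid 5 gives -1, bid 20 gives 13. Proposed bid 20 is best. ✓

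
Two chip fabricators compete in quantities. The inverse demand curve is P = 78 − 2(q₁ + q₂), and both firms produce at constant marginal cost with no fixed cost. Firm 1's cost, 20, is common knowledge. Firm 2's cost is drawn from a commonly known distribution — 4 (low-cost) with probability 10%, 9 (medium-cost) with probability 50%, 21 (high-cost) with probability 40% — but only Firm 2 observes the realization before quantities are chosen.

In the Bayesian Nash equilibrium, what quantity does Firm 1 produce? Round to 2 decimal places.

8.55

Each type of Firm 2 best-responds to q₁; Firm 1 best-responds to the expected q₂ over Firm 2's types.
Firm 2 with cost c maximizes (78 − 2(q₁+q₂) − c)·q₂, giving q₂(c) = (78 − c − 2q₁)/4.
E[c₂] = 0.1·4 + 0.5·9 + 0.4·21 = 13.3
Firm 1's FOC against E[q₂] yields q₁ = (78 − 2·20 + E[c₂])/6 = (78 − 40 + 13.3)/6 = 8.55.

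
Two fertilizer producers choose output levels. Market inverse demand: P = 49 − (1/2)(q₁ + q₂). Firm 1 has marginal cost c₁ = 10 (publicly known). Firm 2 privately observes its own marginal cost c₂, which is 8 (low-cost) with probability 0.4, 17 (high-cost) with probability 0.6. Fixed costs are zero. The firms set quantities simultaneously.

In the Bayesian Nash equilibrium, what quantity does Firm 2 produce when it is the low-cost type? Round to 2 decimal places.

Type-c best response for Firm 2: q₂(c) = (49 − c) − q₁/2.
Firm 1 maximizes expected profit; its first-order condition is 49 − q₁ − (1/2)E[q₂] − 10 = 0.
Substituting E[q₂] and solving: E[c₂] = 13.4, so q₁ = (49 − 2·10 + 13.4)/(3/2) = 28.2667.
q₂(low-cost) = (49 − 8 − (1/2)·28.2667) = 26.8667.

26.87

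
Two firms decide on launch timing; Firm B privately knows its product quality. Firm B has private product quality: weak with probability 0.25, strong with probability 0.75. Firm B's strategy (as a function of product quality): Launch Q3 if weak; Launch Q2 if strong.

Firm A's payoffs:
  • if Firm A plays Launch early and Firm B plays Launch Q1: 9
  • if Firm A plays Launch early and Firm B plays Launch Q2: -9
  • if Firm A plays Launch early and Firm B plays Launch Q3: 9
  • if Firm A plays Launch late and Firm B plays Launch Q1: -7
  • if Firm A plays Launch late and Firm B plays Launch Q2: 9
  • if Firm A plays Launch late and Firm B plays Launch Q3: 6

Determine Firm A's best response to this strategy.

Launch late

E[Launch early] = 0.25·(9) + 0.75·(-9) = -4.5
E[Launch late] = 0.25·(6) + 0.75·(9) = 8.25
Best response: Launch late (8.25 is the largest).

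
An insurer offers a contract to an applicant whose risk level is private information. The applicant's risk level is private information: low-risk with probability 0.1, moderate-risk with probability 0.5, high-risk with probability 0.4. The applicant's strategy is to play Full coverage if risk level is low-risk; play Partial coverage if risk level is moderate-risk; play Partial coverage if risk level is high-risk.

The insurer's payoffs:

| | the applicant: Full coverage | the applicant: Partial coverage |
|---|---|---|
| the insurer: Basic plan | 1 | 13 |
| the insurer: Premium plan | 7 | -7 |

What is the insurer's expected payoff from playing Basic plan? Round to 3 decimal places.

11.800

Take the expectation over the applicant's risk level, weighting each type's action by its prior probability.
E[Basic plan] = 0.1·1 + 0.5·13 + 0.4·13 = 0.1 + 6.5 + 5.2 = 11.8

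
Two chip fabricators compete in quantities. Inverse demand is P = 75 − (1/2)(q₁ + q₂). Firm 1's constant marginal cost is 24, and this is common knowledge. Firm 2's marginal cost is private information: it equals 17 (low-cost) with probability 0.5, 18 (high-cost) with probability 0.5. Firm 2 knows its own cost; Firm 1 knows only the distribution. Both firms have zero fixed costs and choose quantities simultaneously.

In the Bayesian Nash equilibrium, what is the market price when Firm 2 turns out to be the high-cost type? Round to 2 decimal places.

Each type of Firm 2 best-responds to q₁; Firm 1 best-responds to the expected q₂ over Firm 2's types.
Firm 2 with cost c maximizes (75 − (1/2)(q₁+q₂) − c)·q₂, giving q₂(c) = (75 − c − (1/2)q₁).
E[c₂] = 0.5·17 + 0.5·18 = 17.5
Firm 1's FOC against E[q₂] yields q₁ = (75 − 2·24 + E[c₂])/(3/2) = (75 − 48 + 17.5)/(3/2) = 29.6667.
q₂(high-cost) = 42.1667, so P = 75 − (1/2)·(29.6667 + 42.1667) = 39.0833.

39.08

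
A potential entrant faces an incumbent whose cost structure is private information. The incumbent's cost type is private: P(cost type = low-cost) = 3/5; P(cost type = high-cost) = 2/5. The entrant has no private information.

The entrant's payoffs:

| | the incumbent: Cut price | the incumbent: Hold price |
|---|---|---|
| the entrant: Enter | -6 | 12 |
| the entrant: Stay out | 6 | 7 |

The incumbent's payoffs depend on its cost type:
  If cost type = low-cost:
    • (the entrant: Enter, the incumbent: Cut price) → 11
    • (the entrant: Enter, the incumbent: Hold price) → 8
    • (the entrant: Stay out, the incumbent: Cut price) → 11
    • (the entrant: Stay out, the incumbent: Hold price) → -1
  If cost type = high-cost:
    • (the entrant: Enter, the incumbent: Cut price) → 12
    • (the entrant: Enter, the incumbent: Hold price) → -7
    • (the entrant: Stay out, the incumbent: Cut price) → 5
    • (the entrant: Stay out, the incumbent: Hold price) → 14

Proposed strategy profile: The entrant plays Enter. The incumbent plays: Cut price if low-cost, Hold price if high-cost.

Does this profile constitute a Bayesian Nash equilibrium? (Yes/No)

No

The entrant plays Enter: E[Enter] = 3/5·(-6) + 2/5·(12) = 6/5; E[Stay out] = 32/5. Not best-responding. ✗
The incumbent (cost type low-cost), facing Enter: Cut price gives 11, Hold price gives 8. Proposed Cut price is best. ✓
The incumbent (cost type high-cost), facing Enter: Cut price gives 12, Hold price gives -7. Proposed Hold price is not best — profitable deviation exists. ✗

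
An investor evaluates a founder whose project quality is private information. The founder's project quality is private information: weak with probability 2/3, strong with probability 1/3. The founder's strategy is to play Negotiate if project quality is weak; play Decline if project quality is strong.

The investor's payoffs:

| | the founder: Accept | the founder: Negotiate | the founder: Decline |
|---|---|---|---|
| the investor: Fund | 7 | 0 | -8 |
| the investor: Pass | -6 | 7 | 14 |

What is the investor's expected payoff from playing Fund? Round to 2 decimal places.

-2.67

E[Fund] = 2/3·0 + 1/3·(-8) = 0 + (-8/3) = -8/3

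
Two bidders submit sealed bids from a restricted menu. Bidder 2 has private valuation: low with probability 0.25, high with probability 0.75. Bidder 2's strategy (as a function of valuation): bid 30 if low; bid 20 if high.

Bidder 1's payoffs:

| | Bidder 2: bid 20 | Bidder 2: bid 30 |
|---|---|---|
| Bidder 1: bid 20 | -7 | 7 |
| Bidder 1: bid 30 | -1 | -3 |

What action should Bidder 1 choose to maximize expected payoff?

E[bid 20] = 0.25·(7) + 0.75·(-7) = -3.5
E[bid 30] = 0.25·(-3) + 0.75·(-1) = -1.5
Best response: bid 30 (-1.5 is the largest).

bid 30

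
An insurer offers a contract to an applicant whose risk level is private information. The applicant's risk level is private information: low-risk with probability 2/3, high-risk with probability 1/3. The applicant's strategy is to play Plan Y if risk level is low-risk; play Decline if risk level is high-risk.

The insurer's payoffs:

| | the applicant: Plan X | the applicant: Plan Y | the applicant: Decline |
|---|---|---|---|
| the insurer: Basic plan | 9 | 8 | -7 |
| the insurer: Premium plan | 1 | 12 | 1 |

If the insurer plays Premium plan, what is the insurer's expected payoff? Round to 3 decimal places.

E[Premium plan] = 2/3·12 + 1/3·1 = 8 + 1/3 = 25/3

8.333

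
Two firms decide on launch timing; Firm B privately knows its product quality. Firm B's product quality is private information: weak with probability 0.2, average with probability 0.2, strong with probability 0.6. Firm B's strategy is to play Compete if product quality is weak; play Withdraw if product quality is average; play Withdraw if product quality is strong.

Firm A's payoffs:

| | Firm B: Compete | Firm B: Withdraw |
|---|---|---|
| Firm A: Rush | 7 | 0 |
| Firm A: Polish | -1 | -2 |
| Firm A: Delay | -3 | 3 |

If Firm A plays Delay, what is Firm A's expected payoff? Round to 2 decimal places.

1.80

Take the expectation over Firm B's product quality, weighting each type's action by its prior probability.
E[Delay] = 0.2·(-3) + 0.2·3 + 0.6·3 = (-0.6) + 0.6 + 1.8 = 1.8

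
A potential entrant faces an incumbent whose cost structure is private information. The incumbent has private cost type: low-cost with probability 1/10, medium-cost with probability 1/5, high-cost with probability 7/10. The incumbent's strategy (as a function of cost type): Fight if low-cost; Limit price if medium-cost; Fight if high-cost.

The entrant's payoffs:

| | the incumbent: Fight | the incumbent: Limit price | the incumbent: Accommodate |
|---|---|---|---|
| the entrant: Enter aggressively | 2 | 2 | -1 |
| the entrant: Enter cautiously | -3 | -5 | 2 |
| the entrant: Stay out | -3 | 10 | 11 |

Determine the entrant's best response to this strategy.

E[Enter aggressively] = 1/10·(2) + 1/5·(2) + 7/10·(2) = 2
E[Enter cautiously] = 1/10·(-3) + 1/5·(-5) + 7/10·(-3) = -17/5
E[Stay out] = 1/10·(-3) + 1/5·(10) + 7/10·(-3) = -2/5
Best response: Enter aggressively (2 is the largest).

Enter aggressively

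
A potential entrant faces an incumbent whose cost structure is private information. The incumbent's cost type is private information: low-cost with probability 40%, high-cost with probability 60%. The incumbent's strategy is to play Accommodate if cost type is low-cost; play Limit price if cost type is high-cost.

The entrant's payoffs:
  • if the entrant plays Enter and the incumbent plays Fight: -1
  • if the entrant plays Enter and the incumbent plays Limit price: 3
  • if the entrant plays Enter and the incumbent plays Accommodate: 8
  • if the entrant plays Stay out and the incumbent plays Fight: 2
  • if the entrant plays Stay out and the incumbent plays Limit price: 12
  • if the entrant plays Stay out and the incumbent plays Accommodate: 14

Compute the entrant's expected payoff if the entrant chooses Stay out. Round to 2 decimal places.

E[Stay out] = 0.4·14 + 0.6·12 = 5.6 + 7.2 = 12.8

12.80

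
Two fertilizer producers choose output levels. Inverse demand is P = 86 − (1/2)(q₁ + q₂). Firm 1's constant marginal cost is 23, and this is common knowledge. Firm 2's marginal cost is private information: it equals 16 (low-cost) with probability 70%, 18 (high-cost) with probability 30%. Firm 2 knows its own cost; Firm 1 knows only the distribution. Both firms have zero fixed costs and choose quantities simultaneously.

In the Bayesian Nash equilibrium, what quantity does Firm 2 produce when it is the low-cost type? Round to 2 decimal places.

Firm 2 with cost c maximizes (86 − (1/2)(q₁+q₂) − c)·q₂, giving q₂(c) = (86 − c − (1/2)q₁).
E[c₂] = 0.7·16 + 0.3·18 = 16.6
Firm 1's FOC against E[q₂] yields q₁ = (86 − 2·23 + E[c₂])/(3/2) = (86 − 46 + 16.6)/(3/2) = 37.7333.
q₂(low-cost) = (86 − 16 − (1/2)·37.7333) = 51.1333.

51.13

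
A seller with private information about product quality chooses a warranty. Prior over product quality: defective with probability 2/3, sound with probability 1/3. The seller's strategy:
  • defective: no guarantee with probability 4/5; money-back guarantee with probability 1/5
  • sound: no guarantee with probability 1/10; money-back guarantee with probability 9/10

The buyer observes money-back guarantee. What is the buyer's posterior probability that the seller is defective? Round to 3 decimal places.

Apply Bayes' rule using the sender's strategy as the likelihood.
P(money-back guarantee) = (2/3)·(1/5) + (1/3)·(9/10) = 13/30
P(defective | money-back guarantee) = ((2/3)·(1/5)) / (13/30) = (2/15) / (13/30) = 4/13

0.308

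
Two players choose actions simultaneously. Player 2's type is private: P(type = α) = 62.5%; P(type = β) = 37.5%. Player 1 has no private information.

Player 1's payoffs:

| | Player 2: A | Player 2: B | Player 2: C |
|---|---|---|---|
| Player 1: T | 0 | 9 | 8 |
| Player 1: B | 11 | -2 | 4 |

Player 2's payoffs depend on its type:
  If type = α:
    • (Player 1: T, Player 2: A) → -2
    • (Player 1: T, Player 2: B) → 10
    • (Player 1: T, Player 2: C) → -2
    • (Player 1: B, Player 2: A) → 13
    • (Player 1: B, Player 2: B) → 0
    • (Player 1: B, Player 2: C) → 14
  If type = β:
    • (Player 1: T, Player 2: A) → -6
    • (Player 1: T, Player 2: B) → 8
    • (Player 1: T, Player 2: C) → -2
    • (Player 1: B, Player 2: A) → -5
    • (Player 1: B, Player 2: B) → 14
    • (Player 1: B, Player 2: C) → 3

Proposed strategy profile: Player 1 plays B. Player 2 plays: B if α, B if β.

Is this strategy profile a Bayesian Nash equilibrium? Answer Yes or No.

No

Player 1 plays B: E[B] = 0.625·(-2) + 0.375·(-2) = -2; E[T] = 9. Not best-responding. ✗
Player 2 (type α), facing B: A gives 13, B gives 0, C gives 14. Proposed B is not best — profitable deviation exists. ✗
Player 2 (type β), facing B: A gives -5, B gives 14, C gives 3. Proposed B is best. ✓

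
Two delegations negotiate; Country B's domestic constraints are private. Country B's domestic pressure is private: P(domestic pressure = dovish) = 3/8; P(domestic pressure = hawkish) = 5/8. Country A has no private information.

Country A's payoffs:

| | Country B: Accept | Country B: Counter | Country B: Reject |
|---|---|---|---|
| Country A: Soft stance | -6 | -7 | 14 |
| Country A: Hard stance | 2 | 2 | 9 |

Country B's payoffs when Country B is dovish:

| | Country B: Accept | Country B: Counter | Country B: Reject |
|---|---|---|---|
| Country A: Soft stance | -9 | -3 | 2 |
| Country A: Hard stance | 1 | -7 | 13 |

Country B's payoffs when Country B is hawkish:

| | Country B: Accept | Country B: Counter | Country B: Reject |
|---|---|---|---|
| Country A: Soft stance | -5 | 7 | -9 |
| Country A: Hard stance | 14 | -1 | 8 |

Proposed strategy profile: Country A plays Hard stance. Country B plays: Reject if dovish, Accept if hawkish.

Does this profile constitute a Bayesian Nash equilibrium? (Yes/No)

Country A plays Hard stance: E[Hard stance] = 3/8·(9) + 5/8·(2) = 37/8; E[Soft stance] = 3/2. Best-responding. ✓
Country B (domestic pressure dovish), facing Hard stance: Accept gives 1, Counter gives -7, Reject gives 13. Proposed Reject is best. ✓
Country B (domestic pressure hawkish), facing Hard stance: Accept gives 14, Counter gives -1, Reject gives 8. Proposed Accept is best. ✓

Yes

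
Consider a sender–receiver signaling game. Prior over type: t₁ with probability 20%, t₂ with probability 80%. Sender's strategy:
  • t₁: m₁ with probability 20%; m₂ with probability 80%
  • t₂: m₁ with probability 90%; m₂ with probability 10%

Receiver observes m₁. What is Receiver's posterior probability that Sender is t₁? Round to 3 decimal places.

0.053

Apply Bayes' rule using the sender's strategy as the likelihood.
P(m₁) = 0.2·0.2 + 0.8·0.9 = 0.76
P(t₁ | m₁) = (0.2·0.2) / 0.76 = 0.04 / 0.76 = 0.0526316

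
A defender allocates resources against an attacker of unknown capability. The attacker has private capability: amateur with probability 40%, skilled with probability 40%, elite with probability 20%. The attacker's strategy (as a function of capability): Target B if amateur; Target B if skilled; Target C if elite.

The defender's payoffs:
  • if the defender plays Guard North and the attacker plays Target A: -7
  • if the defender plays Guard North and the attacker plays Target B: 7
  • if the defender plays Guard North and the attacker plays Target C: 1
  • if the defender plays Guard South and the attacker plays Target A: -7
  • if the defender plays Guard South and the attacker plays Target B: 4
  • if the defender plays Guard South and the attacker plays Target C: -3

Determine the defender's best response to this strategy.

E[Guard North] = 0.4·(7) + 0.4·(7) + 0.2·(1) = 5.8
E[Guard South] = 0.4·(4) + 0.4·(4) + 0.2·(-3) = 2.6
Best response: Guard North (5.8 is the largest).

Guard North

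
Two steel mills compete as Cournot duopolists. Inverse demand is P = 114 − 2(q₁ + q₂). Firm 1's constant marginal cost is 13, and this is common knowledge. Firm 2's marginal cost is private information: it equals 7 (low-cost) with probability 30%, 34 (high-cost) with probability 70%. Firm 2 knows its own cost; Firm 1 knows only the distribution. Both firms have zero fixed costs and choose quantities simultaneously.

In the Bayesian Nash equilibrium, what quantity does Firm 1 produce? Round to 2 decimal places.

Type-c best response for Firm 2: q₂(c) = (114 − c)/4 − q₁/2.
Firm 1 maximizes expected profit; its first-order condition is 114 − 4q₁ − 2E[q₂] − 13 = 0.
Substituting E[q₂] and solving: E[c₂] = 25.9, so q₁ = (114 − 2·13 + 25.9)/6 = 18.9833.

18.98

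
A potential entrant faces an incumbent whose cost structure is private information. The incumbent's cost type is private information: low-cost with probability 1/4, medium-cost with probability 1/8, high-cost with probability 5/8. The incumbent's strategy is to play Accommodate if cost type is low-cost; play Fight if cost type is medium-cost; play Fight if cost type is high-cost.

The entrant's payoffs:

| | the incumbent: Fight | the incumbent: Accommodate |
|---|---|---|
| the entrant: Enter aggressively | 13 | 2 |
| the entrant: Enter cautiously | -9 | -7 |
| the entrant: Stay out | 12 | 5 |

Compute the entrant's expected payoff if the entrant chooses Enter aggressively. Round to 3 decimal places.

10.250

Take the expectation over the incumbent's cost type, weighting each type's action by its prior probability.
E[Enter aggressively] = 1/4·2 + 1/8·13 + 5/8·13 = 1/2 + 13/8 + 65/8 = 41/4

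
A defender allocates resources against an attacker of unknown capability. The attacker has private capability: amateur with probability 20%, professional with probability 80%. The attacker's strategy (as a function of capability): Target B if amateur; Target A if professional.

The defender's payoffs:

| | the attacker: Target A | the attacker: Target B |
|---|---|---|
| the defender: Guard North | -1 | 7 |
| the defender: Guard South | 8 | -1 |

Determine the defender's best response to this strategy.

Guard South

Compute the defender's expected payoff for each action, taking the expectation over the attacker's type.
E[Guard North] = 0.2·(7) + 0.8·(-1) = 0.6
E[Guard South] = 0.2·(-1) + 0.8·(8) = 6.2
Best response: Guard South (6.2 is the largest).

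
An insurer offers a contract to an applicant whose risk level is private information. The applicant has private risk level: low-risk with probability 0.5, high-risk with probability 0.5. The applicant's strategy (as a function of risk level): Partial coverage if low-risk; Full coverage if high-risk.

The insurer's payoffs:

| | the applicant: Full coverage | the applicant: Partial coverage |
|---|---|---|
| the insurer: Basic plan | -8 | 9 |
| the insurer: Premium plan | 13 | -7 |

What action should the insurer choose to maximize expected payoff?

Premium plan

E[Basic plan] = 0.5·(9) + 0.5·(-8) = 0.5
E[Premium plan] = 0.5·(-7) + 0.5·(13) = 3
Best response: Premium plan (3 is the largest).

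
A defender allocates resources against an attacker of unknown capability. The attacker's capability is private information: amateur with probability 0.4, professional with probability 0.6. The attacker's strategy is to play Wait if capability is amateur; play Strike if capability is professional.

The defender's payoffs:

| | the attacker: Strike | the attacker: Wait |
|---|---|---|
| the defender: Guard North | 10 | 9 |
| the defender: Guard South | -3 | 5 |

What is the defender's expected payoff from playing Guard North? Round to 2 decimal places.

E[Guard North] = 0.4·9 + 0.6·10 = 3.6 + 6 = 9.6

9.60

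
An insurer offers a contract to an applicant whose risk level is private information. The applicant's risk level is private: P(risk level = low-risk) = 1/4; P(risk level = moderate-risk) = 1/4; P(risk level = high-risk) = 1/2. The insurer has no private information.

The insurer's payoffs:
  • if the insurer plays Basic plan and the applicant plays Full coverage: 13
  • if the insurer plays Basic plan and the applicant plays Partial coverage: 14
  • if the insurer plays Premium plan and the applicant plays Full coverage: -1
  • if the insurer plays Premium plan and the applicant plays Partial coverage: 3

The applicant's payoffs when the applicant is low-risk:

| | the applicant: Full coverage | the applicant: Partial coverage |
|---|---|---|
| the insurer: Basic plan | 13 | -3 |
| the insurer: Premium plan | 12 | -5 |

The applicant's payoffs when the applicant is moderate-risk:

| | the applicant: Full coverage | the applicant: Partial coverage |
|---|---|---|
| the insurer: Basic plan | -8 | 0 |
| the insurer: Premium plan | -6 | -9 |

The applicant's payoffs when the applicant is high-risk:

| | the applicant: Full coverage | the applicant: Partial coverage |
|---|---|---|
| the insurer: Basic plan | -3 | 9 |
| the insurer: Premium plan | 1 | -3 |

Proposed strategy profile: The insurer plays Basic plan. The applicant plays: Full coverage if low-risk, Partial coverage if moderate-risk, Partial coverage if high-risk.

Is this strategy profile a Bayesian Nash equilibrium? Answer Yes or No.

The insurer plays Basic plan: E[Basic plan] = 1/4·(13) + 1/4·(14) + 1/2·(14) = 55/4; E[Premium plan] = 2. Best-responding. ✓
The applicant (risk level low-risk), facing Basic plan: Full coverage gives 13, Partial coverage gives -3. Proposed Full coverage is best. ✓
The applicant (risk level moderate-risk), facing Basic plan: Full coverage gives -8, Partial coverage gives 0. Proposed Partial coverage is best. ✓
The applicant (risk level high-risk), facing Basic plan: Full coverage gives -3, Partial coverage gives 9. Proposed Partial coverage is best. ✓

Yes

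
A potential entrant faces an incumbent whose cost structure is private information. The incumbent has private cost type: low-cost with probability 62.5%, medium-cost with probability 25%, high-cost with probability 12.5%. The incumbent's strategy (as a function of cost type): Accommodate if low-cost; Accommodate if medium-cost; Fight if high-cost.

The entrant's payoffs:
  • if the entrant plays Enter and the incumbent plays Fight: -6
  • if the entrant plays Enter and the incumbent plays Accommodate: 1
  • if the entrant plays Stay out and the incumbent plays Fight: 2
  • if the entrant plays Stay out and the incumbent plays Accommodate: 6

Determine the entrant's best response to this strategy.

Compute the entrant's expected payoff for each action, taking the expectation over the incumbent's type.
E[Enter] = 0.625·(1) + 0.25·(1) + 0.125·(-6) = 0.125
E[Stay out] = 0.625·(6) + 0.25·(6) + 0.125·(2) = 5.5
Best response: Stay out (5.5 is the largest).

Stay out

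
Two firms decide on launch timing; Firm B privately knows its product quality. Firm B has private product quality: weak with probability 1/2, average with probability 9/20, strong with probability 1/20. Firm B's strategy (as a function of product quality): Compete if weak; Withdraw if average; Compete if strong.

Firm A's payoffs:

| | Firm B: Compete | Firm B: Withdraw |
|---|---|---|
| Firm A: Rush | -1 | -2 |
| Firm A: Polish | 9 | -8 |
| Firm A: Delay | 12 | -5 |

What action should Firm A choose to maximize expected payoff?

E[Rush] = 1/2·(-1) + 9/20·(-2) + 1/20·(-1) = -29/20
E[Polish] = 1/2·(9) + 9/20·(-8) + 1/20·(9) = 27/20
E[Delay] = 1/2·(12) + 9/20·(-5) + 1/20·(12) = 87/20
Best response: Delay (87/20 is the largest).

Delay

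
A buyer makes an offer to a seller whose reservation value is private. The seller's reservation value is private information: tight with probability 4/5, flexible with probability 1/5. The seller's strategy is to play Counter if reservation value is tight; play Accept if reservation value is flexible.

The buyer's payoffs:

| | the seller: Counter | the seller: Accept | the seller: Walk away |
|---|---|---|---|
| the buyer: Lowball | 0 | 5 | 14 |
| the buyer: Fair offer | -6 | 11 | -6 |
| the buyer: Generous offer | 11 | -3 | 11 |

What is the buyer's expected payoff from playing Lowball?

1

Take the expectation over the seller's reservation value, weighting each type's action by its prior probability.
E[Lowball] = 4/5·0 + 1/5·5 = 0 + 1 = 1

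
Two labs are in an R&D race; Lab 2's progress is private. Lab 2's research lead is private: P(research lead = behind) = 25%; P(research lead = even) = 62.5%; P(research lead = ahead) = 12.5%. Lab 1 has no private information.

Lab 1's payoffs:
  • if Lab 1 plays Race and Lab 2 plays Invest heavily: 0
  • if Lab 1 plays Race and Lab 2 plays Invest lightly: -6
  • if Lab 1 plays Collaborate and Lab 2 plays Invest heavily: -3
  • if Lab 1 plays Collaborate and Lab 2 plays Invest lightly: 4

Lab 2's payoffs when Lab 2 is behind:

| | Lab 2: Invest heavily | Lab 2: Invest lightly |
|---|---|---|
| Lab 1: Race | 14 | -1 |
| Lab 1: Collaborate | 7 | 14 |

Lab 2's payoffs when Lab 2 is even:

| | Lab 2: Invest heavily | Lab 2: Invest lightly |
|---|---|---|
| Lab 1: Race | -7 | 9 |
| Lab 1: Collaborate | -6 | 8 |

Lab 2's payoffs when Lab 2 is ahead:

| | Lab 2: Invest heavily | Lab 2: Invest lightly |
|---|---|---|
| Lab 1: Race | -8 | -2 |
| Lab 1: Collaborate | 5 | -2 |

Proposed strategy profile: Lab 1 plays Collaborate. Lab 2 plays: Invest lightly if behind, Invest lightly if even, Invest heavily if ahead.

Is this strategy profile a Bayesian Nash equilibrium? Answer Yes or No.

Lab 1 plays Collaborate: E[Collaborate] = 0.25·(4) + 0.625·(4) + 0.125·(-3) = 3.125; E[Race] = -5.25. Best-responding. ✓
Lab 2 (research lead behind), facing Collaborate: Invest heavily gives 7, Invest lightly gives 14. Proposed Invest lightly is best. ✓
Lab 2 (research lead even), facing Collaborate: Invest heavily gives -6, Invest lightly gives 8. Proposed Invest lightly is best. ✓
Lab 2 (research lead ahead), facing Collaborate: Invest heavily gives 5, Invest lightly gives -2. Proposed Invest heavily is best. ✓

Yes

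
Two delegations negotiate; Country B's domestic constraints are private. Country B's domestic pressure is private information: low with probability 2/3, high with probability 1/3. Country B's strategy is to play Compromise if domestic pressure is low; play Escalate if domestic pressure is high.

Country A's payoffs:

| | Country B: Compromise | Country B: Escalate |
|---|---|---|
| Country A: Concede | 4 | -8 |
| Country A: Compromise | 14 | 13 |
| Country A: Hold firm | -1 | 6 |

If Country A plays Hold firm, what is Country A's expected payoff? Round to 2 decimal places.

E[Hold firm] = 2/3·(-1) + 1/3·6 = (-2/3) + 2 = 4/3

1.33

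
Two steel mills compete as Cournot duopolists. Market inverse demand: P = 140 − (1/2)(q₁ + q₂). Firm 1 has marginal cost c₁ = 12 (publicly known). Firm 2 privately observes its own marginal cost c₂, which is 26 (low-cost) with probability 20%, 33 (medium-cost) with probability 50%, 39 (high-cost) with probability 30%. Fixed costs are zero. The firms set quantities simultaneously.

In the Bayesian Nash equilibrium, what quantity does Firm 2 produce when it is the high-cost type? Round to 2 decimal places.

Each type of Firm 2 best-responds to q₁; Firm 1 best-responds to the expected q₂ over Firm 2's types.
Firm 2 with cost c maximizes (140 − (1/2)(q₁+q₂) − c)·q₂, giving q₂(c) = (140 − c − (1/2)q₁).
E[c₂] = 0.2·26 + 0.5·33 + 0.3·39 = 33.4
Firm 1's FOC against E[q₂] yields q₁ = (140 − 2·12 + E[c₂])/(3/2) = (140 − 24 + 33.4)/(3/2) = 99.6.
q₂(high-cost) = (140 − 39 − (1/2)·99.6) = 51.2.

51.20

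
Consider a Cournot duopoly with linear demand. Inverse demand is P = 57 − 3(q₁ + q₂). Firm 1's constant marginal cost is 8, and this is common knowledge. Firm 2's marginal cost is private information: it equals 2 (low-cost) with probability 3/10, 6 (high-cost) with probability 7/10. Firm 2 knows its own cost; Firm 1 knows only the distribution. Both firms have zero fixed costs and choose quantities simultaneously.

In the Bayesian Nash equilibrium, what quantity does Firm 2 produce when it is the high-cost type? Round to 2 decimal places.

5.96

Each type of Firm 2 best-responds to q₁; Firm 1 best-responds to the expected q₂ over Firm 2's types.
Firm 2 with cost c maximizes (57 − 3(q₁+q₂) − c)·q₂, giving q₂(c) = (57 − c − 3q₁)/6.
E[c₂] = 3/10·2 + 7/10·6 = 4.8
Firm 1's FOC against E[q₂] yields q₁ = (57 − 2·8 + E[c₂])/9 = (57 − 16 + 4.8)/9 = 5.08889.
q₂(high-cost) = (57 − 6 − 3·5.08889)/6 = 5.95556.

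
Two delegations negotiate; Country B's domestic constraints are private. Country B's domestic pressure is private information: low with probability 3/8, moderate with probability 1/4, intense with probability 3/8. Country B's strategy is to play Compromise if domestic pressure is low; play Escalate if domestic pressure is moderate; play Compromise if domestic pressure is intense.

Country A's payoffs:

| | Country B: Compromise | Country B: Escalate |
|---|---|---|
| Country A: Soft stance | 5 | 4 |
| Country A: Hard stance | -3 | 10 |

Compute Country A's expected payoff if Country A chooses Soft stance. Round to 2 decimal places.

Take the expectation over Country B's domestic pressure, weighting each type's action by its prior probability.
E[Soft stance] = 3/8·5 + 1/4·4 + 3/8·5 = 15/8 + 1 + 15/8 = 19/4

4.75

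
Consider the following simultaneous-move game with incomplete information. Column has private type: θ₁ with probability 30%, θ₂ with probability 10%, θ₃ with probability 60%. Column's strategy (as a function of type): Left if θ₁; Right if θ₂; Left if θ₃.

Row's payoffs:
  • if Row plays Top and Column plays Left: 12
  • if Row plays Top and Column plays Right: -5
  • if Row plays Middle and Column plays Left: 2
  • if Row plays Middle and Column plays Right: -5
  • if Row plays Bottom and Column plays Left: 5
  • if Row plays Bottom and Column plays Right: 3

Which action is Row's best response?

Top

Compute Row's expected payoff for each action, taking the expectation over Column's type.
E[Top] = 0.3·(12) + 0.1·(-5) + 0.6·(12) = 10.3
E[Middle] = 0.3·(2) + 0.1·(-5) + 0.6·(2) = 1.3
E[Bottom] = 0.3·(5) + 0.1·(3) + 0.6·(5) = 4.8
Best response: Top (10.3 is the largest).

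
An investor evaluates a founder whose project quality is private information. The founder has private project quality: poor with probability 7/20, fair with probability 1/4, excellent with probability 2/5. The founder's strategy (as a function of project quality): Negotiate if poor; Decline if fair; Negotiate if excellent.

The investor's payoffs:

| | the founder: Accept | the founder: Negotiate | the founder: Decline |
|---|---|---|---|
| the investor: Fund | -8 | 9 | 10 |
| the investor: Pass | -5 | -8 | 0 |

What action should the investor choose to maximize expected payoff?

Compute the investor's expected payoff for each action, taking the expectation over the founder's type.
E[Fund] = 7/20·(9) + 1/4·(10) + 2/5·(9) = 37/4
E[Pass] = 7/20·(-8) + 1/4·(0) + 2/5·(-8) = -6
Best response: Fund (37/4 is the largest).

Fund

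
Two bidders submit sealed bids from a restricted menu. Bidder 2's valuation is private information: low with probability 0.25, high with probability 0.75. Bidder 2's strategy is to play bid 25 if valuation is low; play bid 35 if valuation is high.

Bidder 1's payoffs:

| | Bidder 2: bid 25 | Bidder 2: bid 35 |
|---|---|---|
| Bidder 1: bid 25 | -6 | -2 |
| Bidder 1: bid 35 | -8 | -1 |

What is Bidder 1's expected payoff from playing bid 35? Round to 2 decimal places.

-2.75

E[bid 35] = 0.25·(-8) + 0.75·(-1) = (-2) + (-0.75) = -2.75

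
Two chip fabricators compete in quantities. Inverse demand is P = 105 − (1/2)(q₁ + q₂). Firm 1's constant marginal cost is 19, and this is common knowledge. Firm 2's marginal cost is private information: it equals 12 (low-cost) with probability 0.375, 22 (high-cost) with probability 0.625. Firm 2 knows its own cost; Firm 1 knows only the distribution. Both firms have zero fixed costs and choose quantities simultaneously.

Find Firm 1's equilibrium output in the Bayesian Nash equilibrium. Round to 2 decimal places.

Type-c best response for Firm 2: q₂(c) = (105 − c) − q₁/2.
Firm 1 maximizes expected profit; its first-order condition is 105 − q₁ − (1/2)E[q₂] − 19 = 0.
Substituting E[q₂] and solving: E[c₂] = 18.25, so q₁ = (105 − 2·19 + 18.25)/(3/2) = 56.8333.

56.83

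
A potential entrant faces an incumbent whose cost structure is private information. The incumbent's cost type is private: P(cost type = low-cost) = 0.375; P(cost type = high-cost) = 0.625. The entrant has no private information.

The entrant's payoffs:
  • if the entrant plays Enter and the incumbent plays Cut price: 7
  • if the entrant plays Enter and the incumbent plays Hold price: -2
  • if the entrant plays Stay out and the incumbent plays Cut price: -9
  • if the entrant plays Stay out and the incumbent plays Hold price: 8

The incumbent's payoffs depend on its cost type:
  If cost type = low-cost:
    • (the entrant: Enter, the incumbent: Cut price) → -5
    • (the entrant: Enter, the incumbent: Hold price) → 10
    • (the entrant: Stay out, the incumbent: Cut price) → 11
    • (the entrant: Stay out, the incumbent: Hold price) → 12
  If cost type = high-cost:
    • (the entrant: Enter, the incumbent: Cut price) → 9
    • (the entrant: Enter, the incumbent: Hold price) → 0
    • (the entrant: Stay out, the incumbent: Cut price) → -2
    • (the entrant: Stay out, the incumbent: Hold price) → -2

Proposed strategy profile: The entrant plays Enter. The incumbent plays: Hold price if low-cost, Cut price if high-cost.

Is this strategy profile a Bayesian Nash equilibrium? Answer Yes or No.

The entrant plays Enter: E[Enter] = 0.375·(-2) + 0.625·(7) = 3.625; E[Stay out] = -2.625. Best-responding. ✓
The incumbent (cost type low-cost), facing Enter: Cut price gives -5, Hold price gives 10. Proposed Hold price is best. ✓
The incumbent (cost type high-cost), facing Enter: Cut price gives 9, Hold price gives 0. Proposed Cut price is best. ✓

Yes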